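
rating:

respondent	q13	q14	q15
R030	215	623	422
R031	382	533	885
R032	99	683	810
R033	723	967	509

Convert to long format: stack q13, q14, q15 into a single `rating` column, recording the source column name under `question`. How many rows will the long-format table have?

4 respondent values × 3 melted columns = 12 rows.

12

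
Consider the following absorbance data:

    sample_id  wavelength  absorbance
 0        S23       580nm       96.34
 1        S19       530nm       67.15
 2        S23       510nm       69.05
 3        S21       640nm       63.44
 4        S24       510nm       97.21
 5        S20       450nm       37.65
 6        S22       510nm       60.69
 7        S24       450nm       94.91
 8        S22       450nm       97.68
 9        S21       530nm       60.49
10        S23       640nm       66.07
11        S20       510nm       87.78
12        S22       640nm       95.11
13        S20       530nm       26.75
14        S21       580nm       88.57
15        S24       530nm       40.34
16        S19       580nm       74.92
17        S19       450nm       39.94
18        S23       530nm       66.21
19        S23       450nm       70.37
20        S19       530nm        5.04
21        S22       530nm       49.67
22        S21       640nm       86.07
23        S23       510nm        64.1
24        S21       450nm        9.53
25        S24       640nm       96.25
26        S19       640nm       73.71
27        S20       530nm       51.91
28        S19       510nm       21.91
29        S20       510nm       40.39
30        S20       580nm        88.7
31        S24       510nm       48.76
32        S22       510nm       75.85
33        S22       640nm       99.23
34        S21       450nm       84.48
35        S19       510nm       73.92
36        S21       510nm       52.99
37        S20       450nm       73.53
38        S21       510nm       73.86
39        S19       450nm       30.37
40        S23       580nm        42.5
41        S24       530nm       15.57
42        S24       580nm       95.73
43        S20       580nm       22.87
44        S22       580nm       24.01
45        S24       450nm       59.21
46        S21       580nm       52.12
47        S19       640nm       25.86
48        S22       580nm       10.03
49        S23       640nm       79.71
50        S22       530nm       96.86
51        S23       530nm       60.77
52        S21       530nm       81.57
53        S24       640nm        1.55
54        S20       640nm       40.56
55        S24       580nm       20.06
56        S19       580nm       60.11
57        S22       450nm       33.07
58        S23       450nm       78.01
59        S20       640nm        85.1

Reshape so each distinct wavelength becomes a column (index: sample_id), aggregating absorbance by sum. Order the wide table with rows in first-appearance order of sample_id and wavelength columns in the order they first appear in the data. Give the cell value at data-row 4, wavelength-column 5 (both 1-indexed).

154.12

With rows in first-appearance order of sample_id, row 4 is sample_id=S24. wavelength columns in first-appearance order: 580nm, 530nm, 510nm, 640nm, 450nm; column 5 is 450nm.
Long rows with sample_id=S24, wavelength=450nm: 94.91 + 59.21 = 154.12.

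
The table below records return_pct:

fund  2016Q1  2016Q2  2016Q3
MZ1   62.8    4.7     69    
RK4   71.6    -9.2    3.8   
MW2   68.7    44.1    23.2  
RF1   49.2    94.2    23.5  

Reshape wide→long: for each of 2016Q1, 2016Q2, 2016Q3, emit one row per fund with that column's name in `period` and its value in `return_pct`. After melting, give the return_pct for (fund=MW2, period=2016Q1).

Unpivoting turns each (fund, wide-column) pair into one long row.
The wide cell at row MW2, column 2016Q1 holds 68.7, so the long row (MW2, 2016Q1) has return_pct=68.7.

68.7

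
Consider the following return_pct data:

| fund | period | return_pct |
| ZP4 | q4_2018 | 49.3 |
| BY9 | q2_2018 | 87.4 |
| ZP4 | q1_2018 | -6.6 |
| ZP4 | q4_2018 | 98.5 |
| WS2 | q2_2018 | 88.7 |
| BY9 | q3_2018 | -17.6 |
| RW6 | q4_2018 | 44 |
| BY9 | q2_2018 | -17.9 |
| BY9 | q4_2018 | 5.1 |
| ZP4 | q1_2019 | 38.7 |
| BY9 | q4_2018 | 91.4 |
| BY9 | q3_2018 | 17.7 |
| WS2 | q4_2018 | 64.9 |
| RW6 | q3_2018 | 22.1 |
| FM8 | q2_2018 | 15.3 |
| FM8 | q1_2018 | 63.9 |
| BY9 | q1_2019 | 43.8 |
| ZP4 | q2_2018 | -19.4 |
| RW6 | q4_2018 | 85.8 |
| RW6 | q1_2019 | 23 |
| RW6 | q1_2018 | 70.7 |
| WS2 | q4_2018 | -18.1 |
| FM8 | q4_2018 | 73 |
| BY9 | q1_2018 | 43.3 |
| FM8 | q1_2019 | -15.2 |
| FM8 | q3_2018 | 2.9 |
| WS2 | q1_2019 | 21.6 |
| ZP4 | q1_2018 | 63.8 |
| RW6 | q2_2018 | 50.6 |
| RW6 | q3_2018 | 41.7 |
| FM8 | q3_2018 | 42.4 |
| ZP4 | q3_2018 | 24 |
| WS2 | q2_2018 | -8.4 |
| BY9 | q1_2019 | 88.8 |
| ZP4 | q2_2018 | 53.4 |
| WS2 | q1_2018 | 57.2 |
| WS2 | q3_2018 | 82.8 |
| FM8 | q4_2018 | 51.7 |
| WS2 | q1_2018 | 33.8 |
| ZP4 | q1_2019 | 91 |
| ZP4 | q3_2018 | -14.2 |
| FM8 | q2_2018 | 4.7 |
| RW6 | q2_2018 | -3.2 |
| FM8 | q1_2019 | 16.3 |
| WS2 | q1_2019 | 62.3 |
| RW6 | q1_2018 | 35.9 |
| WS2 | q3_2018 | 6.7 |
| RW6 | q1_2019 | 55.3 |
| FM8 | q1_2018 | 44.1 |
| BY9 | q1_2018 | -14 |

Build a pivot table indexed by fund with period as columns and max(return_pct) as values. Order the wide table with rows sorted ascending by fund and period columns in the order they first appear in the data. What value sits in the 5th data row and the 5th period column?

With rows sorted ascending by fund, row 5 is fund=ZP4. period columns in first-appearance order: q4_2018, q2_2018, q1_2018, q3_2018, q1_2019; column 5 is q1_2019.
Long rows with fund=ZP4, period=q1_2019: max(38.7, 91) = 91.

91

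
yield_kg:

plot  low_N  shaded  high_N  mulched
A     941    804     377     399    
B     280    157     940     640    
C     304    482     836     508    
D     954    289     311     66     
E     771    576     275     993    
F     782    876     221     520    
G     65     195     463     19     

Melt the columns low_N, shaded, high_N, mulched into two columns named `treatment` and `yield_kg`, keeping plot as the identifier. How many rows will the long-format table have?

28

7 plot values × 4 melted columns = 28 rows.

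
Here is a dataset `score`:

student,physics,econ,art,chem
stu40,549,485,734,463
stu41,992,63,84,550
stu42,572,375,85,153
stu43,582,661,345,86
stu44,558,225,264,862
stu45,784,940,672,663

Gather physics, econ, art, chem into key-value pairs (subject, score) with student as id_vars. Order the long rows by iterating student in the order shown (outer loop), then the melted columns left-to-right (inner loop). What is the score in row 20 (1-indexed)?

862

24 rows total (6 × 4). Row 20: index ⌊(20-1)/4⌋ = 4 into student → stu44; (20-1) mod 4 = 3 into the melted columns → chem.
So row 20 is (stu44, chem, 862); score = 862.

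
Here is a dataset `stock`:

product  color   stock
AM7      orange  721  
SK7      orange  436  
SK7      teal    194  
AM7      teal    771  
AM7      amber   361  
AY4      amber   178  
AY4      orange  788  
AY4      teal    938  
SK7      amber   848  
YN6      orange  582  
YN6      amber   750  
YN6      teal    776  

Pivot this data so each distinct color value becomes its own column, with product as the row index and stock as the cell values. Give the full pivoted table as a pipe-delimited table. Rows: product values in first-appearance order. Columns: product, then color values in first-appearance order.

Columns: product plus the 3 distinct color values (orange, teal, amber).
For example, row AM7 column orange takes stock=721 from the long row (AM7, orange).

| product | orange | teal | amber |
| AM7 | 721 | 771 | 361 |
| SK7 | 436 | 194 | 848 |
| AY4 | 788 | 938 | 178 |
| YN6 | 582 | 776 | 750 |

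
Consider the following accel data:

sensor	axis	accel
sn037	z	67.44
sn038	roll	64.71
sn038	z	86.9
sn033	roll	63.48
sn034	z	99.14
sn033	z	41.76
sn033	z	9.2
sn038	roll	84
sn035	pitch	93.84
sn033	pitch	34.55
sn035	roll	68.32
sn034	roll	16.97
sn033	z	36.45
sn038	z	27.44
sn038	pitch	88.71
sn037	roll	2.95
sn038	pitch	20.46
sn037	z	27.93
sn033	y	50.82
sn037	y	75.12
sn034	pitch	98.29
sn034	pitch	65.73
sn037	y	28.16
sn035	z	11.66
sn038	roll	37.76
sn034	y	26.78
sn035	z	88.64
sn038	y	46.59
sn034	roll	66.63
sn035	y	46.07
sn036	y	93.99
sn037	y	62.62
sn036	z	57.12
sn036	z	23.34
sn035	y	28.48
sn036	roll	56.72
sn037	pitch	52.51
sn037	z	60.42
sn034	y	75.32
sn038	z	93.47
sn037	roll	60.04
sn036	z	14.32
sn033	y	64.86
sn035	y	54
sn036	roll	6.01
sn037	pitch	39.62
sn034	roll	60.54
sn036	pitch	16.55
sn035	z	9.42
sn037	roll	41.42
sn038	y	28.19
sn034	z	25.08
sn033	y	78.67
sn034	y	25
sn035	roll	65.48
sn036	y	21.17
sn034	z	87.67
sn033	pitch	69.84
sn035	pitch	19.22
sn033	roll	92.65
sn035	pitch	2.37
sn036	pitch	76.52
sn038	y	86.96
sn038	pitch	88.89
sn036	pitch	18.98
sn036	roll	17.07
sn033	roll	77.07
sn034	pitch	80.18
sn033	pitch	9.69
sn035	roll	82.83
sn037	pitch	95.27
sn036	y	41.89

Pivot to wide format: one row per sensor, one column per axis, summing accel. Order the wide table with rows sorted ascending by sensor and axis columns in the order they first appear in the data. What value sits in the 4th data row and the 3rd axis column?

With rows sorted ascending by sensor, row 4 is sensor=sn036. axis columns in first-appearance order: z, roll, pitch, y; column 3 is pitch.
Long rows with sensor=sn036, axis=pitch: 16.55 + 76.52 + 18.98 = 112.05.

112.05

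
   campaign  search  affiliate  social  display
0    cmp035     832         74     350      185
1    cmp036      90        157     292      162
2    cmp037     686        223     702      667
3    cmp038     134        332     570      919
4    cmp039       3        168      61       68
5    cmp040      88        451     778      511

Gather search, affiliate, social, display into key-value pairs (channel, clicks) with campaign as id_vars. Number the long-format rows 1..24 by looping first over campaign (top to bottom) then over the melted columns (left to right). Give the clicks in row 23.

24 rows total (6 × 4). Row 23: index ⌊(23-1)/4⌋ = 5 into campaign → cmp040; (23-1) mod 4 = 2 into the melted columns → social.
So row 23 is (cmp040, social, 778); clicks = 778.

778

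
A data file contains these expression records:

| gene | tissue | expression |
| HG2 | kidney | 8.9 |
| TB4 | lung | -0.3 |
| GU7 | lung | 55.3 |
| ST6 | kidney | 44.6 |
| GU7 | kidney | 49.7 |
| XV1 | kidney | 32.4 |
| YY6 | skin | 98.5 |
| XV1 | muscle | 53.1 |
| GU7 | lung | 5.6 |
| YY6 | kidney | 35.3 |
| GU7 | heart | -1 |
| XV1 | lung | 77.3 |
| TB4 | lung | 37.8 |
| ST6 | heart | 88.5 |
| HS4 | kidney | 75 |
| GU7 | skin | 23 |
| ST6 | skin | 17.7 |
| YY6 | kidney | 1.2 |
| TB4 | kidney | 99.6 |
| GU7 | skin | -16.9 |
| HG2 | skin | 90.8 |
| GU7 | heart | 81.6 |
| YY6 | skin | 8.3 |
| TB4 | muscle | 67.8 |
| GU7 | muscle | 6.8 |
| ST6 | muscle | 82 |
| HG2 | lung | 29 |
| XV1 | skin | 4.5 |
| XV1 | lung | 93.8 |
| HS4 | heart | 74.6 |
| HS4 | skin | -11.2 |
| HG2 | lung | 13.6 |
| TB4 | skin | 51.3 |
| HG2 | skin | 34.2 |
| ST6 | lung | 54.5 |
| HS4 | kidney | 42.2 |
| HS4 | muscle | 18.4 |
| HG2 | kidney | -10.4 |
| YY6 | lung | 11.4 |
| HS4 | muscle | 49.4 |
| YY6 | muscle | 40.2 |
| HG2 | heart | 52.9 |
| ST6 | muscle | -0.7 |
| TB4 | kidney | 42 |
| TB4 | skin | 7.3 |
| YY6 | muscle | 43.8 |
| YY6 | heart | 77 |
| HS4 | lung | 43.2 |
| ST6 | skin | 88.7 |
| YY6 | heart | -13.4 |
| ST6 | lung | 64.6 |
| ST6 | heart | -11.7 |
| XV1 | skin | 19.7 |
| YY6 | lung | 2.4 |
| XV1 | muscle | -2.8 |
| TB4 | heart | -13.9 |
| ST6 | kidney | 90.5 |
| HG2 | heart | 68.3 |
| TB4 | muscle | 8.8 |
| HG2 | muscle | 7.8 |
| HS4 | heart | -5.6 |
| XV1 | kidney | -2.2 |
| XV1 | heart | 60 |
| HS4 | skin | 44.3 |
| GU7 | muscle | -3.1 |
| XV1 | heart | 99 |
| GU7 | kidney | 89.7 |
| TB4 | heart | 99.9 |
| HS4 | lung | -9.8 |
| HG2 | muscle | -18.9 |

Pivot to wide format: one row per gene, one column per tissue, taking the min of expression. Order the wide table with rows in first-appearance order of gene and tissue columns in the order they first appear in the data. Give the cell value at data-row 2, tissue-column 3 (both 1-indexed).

7.3

With rows in first-appearance order of gene, row 2 is gene=TB4. tissue columns in first-appearance order: kidney, lung, skin, muscle, heart; column 3 is skin.
Long rows with gene=TB4, tissue=skin: min(51.3, 7.3) = 7.3.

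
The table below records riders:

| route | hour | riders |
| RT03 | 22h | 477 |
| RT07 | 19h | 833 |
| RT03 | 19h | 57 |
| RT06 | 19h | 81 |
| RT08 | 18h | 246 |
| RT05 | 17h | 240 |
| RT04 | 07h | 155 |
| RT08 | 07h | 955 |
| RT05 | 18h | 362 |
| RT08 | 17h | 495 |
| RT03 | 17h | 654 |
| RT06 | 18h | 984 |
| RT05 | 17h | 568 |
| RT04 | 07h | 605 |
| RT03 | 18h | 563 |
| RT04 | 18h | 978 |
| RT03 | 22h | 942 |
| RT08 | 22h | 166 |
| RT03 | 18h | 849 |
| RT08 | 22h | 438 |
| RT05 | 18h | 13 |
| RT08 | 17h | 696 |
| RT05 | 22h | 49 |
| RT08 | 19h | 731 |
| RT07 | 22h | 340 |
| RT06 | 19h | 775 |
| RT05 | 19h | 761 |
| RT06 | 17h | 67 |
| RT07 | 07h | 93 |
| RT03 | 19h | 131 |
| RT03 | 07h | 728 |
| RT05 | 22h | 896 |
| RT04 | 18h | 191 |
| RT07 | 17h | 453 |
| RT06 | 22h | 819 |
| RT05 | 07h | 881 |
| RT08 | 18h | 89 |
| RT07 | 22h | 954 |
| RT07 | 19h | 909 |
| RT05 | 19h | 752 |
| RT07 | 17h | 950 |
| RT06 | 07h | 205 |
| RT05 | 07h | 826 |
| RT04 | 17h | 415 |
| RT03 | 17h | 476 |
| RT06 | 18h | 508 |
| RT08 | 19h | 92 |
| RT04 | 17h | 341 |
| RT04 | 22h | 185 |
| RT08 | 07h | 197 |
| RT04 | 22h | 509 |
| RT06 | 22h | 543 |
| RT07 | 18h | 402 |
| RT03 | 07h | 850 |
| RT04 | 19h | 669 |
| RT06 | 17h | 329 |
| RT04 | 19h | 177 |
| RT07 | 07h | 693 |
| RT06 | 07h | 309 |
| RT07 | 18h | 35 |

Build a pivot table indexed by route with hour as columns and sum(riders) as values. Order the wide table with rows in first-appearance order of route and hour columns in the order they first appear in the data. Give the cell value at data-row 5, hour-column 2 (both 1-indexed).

With rows in first-appearance order of route, row 5 is route=RT05. hour columns in first-appearance order: 22h, 19h, 18h, 17h, 07h; column 2 is 19h.
Long rows with route=RT05, hour=19h: 761 + 752 = 1513.

1513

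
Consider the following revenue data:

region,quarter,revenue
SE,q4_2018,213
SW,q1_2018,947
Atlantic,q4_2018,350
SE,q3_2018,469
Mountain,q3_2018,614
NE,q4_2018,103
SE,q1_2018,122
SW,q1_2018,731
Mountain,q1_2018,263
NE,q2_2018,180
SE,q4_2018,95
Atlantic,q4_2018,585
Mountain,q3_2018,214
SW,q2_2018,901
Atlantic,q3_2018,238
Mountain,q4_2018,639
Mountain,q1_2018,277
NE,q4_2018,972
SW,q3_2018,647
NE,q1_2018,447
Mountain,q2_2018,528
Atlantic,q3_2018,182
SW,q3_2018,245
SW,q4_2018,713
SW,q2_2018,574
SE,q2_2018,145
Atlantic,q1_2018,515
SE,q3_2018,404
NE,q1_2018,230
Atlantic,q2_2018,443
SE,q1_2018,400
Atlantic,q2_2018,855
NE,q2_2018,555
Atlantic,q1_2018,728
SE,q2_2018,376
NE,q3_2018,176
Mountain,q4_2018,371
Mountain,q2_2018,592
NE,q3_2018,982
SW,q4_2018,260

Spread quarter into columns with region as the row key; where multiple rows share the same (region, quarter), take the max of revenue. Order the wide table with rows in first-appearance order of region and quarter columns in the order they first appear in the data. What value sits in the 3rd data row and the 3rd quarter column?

238

With rows in first-appearance order of region, row 3 is region=Atlantic. quarter columns in first-appearance order: q4_2018, q1_2018, q3_2018, q2_2018; column 3 is q3_2018.
Long rows with region=Atlantic, quarter=q3_2018: max(238, 182) = 238.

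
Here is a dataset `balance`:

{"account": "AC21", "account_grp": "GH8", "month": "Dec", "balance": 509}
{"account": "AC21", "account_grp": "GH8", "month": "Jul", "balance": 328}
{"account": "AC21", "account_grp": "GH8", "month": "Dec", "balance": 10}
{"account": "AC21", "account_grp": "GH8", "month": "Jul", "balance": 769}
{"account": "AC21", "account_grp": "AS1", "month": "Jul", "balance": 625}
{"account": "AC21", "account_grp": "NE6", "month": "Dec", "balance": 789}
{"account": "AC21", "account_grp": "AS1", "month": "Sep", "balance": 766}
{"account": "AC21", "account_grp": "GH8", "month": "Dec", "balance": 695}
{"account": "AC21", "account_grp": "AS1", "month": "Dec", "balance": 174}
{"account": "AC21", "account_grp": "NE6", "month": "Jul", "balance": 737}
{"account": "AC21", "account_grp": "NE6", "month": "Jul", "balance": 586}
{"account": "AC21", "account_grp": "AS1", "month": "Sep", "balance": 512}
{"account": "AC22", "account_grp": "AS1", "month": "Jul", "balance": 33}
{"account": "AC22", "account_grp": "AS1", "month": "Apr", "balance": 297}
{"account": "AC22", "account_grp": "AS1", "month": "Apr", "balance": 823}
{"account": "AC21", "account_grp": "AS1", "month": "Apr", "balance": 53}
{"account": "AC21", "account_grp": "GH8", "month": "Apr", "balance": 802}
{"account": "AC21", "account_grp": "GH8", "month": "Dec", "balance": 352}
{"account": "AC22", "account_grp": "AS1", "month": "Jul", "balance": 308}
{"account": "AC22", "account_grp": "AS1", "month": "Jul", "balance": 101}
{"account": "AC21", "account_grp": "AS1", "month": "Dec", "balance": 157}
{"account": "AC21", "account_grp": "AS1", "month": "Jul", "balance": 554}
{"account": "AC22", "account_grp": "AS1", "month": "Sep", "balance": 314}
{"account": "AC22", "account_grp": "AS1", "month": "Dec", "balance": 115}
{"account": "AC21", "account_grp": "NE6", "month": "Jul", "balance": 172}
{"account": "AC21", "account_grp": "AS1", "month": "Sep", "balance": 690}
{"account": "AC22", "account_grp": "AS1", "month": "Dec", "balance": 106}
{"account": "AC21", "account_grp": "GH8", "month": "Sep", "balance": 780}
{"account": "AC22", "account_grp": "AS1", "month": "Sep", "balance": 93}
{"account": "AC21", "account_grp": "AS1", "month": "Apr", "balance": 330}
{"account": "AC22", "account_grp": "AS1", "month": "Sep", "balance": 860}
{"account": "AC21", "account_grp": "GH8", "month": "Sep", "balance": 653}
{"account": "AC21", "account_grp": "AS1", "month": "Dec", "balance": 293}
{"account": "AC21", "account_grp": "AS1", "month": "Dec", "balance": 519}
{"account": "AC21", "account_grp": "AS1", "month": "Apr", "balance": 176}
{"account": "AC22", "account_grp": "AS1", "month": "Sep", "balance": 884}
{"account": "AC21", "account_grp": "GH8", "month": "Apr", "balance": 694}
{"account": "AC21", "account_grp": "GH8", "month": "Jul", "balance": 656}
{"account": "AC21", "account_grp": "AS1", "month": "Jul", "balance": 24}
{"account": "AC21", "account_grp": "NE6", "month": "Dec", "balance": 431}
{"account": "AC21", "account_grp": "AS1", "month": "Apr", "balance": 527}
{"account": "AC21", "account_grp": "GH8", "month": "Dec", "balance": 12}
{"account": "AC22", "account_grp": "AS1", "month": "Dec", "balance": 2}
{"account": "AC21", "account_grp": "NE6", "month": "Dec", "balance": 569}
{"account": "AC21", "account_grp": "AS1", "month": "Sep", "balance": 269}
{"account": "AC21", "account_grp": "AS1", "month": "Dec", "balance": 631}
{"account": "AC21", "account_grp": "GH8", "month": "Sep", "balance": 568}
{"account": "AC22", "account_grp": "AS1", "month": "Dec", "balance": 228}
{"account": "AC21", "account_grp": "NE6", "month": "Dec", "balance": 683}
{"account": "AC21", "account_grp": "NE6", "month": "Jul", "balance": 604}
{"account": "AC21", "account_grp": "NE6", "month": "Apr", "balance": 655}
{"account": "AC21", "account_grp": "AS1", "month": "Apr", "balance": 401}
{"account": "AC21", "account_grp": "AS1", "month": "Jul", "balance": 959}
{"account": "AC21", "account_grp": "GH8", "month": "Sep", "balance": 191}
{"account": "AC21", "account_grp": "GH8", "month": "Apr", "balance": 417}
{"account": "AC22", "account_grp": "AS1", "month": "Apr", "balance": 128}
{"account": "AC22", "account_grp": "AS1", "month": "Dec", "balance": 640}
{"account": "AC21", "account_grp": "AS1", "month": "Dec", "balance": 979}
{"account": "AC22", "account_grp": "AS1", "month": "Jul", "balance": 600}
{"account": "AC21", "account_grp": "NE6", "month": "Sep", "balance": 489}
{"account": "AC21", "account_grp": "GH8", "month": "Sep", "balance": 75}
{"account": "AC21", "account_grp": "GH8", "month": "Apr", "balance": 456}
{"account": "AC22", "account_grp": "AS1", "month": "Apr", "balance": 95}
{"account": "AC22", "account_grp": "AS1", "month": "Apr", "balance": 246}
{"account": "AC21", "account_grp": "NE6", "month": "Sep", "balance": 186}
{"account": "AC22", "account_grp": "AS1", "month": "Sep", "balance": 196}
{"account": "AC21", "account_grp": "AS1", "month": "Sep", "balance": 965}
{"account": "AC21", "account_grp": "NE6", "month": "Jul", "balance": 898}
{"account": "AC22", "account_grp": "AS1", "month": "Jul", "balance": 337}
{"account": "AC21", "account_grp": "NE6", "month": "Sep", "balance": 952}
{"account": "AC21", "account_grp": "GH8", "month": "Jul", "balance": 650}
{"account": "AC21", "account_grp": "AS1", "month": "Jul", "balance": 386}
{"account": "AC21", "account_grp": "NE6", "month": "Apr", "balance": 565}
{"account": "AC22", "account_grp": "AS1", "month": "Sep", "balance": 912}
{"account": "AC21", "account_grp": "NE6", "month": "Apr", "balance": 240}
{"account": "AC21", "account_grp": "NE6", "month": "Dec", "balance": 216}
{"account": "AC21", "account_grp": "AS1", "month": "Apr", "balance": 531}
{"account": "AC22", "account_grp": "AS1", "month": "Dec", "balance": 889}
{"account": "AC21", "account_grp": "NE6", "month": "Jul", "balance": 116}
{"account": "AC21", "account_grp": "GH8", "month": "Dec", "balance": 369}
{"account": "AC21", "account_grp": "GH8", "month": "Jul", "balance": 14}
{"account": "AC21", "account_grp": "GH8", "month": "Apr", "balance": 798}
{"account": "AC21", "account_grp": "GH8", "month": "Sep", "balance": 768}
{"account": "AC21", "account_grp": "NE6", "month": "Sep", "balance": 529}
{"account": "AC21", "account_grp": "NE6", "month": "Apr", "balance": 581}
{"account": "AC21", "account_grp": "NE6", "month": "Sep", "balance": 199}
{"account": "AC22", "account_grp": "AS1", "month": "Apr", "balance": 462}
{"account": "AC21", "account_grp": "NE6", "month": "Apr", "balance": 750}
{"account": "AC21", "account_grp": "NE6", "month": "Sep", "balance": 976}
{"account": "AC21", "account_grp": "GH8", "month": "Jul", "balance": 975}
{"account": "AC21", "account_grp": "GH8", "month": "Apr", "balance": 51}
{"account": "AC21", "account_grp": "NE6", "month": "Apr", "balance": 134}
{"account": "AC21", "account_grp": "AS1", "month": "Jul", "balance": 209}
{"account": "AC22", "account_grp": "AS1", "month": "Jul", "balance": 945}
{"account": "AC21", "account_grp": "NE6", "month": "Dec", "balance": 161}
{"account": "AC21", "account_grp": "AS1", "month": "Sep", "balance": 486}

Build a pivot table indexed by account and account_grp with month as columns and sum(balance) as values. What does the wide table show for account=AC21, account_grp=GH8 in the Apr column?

3218

Rows with account=AC21, account_grp=GH8 and month=Apr: balance values are 802, 694, 417, 456, 798, 51.
802 + 694 + 417 + 456 + 798 + 51 = 3218.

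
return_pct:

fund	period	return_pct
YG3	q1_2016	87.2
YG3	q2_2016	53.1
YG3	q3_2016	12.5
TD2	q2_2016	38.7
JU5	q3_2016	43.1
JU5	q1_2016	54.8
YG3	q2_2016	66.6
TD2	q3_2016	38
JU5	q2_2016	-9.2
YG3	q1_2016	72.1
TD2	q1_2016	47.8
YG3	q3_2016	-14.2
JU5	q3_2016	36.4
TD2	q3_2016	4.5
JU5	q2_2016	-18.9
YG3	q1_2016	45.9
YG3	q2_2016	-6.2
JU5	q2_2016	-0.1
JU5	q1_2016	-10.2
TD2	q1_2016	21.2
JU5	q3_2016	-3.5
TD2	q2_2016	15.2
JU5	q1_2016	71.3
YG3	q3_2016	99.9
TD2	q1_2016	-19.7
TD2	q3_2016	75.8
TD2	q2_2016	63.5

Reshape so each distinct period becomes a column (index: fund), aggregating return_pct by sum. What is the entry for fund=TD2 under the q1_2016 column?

49.3

Rows with fund=TD2 and period=q1_2016: return_pct values are 47.8, 21.2, -19.7.
47.8 + 21.2 + -19.7 = 49.3.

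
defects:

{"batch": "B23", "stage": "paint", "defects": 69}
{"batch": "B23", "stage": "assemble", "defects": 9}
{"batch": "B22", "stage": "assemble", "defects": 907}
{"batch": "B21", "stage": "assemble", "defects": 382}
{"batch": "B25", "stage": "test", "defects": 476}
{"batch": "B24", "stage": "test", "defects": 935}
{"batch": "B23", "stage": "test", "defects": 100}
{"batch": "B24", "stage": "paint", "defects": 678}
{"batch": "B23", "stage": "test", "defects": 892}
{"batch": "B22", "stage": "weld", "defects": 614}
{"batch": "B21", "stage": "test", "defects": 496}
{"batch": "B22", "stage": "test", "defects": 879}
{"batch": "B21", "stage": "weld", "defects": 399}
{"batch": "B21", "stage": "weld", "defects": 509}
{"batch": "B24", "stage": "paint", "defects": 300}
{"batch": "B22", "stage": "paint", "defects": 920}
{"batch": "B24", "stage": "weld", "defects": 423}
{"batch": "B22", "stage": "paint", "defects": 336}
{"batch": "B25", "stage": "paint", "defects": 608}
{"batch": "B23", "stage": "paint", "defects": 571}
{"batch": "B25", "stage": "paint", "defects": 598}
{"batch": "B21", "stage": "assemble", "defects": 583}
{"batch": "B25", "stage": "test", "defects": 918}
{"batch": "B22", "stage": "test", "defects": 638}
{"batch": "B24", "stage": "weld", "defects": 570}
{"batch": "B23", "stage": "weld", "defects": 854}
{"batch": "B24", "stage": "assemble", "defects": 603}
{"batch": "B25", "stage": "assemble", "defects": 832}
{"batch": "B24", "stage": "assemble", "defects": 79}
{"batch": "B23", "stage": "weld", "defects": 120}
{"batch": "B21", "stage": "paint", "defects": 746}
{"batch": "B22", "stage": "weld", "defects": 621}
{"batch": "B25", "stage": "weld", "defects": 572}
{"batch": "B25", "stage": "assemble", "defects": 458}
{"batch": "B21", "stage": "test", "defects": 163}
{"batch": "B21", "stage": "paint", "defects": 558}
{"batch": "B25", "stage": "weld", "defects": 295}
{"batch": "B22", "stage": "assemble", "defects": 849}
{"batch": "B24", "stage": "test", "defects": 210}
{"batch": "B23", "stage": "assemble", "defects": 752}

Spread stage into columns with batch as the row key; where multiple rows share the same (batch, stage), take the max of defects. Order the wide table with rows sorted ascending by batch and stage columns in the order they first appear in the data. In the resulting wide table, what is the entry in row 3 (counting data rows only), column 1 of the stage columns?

571

With rows sorted ascending by batch, row 3 is batch=B23. stage columns in first-appearance order: paint, assemble, test, weld; column 1 is paint.
Long rows with batch=B23, stage=paint: max(69, 571) = 571.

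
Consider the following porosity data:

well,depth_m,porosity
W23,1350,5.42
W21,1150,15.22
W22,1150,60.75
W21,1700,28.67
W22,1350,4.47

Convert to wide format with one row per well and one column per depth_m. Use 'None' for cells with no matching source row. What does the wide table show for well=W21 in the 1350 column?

No long-format row has well=W21 and depth_m=1350, so the cell is None.

None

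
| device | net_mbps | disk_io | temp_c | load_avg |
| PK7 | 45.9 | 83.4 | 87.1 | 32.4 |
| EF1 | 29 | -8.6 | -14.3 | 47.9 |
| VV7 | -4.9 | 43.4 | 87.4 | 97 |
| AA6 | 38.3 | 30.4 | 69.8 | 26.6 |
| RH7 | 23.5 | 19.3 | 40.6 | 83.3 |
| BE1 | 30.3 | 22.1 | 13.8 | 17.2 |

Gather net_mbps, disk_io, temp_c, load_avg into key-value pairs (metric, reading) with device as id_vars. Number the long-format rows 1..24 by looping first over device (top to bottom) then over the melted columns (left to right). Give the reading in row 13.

38.3

24 rows total (6 × 4). Row 13: index ⌊(13-1)/4⌋ = 3 into device → AA6; (13-1) mod 4 = 0 into the melted columns → net_mbps.
So row 13 is (AA6, net_mbps, 38.3); reading = 38.3.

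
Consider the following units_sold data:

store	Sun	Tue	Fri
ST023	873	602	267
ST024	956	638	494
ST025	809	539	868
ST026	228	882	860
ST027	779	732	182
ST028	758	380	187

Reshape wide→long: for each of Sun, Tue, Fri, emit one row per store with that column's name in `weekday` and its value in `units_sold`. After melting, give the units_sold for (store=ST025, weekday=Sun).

Unpivoting turns each (store, wide-column) pair into one long row.
The wide cell at row ST025, column Sun holds 809, so the long row (ST025, Sun) has units_sold=809.

809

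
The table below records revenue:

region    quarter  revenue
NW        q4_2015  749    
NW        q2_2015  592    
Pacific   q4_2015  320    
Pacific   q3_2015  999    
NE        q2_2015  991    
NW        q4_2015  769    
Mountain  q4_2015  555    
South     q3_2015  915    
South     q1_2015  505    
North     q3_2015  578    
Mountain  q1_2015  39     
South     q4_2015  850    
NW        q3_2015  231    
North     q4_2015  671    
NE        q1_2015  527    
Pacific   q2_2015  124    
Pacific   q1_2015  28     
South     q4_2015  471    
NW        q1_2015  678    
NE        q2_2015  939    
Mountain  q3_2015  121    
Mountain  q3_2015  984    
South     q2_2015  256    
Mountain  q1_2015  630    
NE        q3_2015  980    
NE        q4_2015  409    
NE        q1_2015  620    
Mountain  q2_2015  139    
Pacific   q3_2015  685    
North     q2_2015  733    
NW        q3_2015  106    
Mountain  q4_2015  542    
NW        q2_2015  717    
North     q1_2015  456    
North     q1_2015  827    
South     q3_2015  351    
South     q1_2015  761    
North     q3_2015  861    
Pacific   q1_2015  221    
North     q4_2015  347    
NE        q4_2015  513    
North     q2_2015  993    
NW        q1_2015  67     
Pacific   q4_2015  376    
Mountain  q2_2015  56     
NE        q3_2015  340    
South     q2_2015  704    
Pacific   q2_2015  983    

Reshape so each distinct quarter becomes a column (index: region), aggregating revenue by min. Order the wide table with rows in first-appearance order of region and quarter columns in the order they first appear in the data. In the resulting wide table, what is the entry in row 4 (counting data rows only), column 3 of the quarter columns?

With rows in first-appearance order of region, row 4 is region=Mountain. quarter columns in first-appearance order: q4_2015, q2_2015, q3_2015, q1_2015; column 3 is q3_2015.
Long rows with region=Mountain, quarter=q3_2015: min(121, 984) = 121.

121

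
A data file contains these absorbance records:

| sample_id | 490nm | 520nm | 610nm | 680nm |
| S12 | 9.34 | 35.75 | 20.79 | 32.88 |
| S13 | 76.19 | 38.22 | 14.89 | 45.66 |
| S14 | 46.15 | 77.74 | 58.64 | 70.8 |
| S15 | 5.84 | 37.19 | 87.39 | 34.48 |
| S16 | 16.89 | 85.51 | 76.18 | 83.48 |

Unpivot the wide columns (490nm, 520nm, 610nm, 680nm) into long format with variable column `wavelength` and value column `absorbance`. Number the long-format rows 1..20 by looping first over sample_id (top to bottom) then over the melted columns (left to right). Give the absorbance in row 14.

20 rows total (5 × 4). Row 14: index ⌊(14-1)/4⌋ = 3 into sample_id → S15; (14-1) mod 4 = 1 into the melted columns → 520nm.
So row 14 is (S15, 520nm, 37.19); absorbance = 37.19.

37.19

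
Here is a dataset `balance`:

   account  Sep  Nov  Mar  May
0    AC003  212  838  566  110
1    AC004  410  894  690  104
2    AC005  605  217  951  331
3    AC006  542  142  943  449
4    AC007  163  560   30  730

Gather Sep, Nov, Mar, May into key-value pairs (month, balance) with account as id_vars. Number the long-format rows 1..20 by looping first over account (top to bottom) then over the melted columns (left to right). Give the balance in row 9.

605

20 rows total (5 × 4). Row 9: index ⌊(9-1)/4⌋ = 2 into account → AC005; (9-1) mod 4 = 0 into the melted columns → Sep.
So row 9 is (AC005, Sep, 605); balance = 605.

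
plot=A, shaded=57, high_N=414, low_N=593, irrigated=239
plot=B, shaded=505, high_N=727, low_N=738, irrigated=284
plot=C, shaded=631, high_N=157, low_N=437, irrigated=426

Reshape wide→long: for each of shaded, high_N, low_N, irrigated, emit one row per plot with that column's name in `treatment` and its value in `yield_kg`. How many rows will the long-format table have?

3 plot values × 4 melted columns = 12 rows.

12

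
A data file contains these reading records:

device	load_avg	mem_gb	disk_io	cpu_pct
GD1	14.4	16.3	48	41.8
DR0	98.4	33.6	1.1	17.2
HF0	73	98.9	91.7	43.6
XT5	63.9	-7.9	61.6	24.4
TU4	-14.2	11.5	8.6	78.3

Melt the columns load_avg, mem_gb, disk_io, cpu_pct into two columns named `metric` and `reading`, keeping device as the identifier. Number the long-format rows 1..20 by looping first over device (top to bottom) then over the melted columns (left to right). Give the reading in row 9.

20 rows total (5 × 4). Row 9: index ⌊(9-1)/4⌋ = 2 into device → HF0; (9-1) mod 4 = 0 into the melted columns → load_avg.
So row 9 is (HF0, load_avg, 73); reading = 73.

73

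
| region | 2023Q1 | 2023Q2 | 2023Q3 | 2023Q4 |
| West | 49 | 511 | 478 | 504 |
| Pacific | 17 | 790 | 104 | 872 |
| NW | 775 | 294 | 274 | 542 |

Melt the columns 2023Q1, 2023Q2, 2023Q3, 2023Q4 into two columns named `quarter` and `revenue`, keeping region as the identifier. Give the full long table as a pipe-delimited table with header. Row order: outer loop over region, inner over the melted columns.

| region | quarter | revenue |
| West | 2023Q1 | 49 |
| West | 2023Q2 | 511 |
| West | 2023Q3 | 478 |
| West | 2023Q4 | 504 |
| Pacific | 2023Q1 | 17 |
| Pacific | 2023Q2 | 790 |
| Pacific | 2023Q3 | 104 |
| Pacific | 2023Q4 | 872 |
| NW | 2023Q1 | 775 |
| NW | 2023Q2 | 294 |
| NW | 2023Q3 | 274 |
| NW | 2023Q4 | 542 |

Each (region, column) pair becomes one row: 3 × 4 = 12 rows.
For example, (West, 2023Q1) → revenue=49.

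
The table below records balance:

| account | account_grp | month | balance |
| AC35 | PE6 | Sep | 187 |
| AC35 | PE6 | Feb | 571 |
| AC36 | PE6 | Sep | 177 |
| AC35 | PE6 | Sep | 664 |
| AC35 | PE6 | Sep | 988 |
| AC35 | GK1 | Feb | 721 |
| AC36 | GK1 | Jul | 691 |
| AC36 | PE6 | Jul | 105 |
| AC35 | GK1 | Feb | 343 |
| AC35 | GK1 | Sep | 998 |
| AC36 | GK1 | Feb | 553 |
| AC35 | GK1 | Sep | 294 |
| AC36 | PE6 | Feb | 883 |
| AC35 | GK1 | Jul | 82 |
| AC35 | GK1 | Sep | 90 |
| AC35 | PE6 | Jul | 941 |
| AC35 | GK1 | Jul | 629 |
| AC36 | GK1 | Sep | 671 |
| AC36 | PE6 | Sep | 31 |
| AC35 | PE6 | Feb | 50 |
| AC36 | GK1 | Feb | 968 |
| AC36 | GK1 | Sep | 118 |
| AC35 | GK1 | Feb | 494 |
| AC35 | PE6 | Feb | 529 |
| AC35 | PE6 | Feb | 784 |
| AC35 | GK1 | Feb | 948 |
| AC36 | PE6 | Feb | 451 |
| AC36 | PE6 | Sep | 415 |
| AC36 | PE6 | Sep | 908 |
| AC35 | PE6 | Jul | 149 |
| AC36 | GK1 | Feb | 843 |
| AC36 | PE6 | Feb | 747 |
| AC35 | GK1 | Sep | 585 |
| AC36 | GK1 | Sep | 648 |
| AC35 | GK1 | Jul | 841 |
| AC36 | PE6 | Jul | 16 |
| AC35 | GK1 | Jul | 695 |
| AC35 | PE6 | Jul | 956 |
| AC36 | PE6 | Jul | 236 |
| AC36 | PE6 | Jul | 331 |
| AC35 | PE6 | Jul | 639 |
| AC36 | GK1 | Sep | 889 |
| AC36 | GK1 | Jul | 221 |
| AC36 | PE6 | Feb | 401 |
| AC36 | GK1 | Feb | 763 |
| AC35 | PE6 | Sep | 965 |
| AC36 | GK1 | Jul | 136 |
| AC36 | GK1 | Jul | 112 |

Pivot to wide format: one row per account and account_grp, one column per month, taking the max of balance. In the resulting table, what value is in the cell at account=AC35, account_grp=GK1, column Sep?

Rows with account=AC35, account_grp=GK1 and month=Sep: balance values are 998, 294, 90, 585.
max(998, 294, 90, 585) = 998.

998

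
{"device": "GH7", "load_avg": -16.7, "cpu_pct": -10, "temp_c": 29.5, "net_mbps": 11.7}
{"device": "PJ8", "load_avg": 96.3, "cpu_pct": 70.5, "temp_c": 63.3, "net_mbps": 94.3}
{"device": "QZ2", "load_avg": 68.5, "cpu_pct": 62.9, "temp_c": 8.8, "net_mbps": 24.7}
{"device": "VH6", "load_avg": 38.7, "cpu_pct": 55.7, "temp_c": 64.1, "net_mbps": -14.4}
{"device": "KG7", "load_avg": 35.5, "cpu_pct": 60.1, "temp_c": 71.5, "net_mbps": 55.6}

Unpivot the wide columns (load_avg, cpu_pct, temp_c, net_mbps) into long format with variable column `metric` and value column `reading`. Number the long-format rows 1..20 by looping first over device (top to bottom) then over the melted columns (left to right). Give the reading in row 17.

20 rows total (5 × 4). Row 17: index ⌊(17-1)/4⌋ = 4 into device → KG7; (17-1) mod 4 = 0 into the melted columns → load_avg.
So row 17 is (KG7, load_avg, 35.5); reading = 35.5.

35.5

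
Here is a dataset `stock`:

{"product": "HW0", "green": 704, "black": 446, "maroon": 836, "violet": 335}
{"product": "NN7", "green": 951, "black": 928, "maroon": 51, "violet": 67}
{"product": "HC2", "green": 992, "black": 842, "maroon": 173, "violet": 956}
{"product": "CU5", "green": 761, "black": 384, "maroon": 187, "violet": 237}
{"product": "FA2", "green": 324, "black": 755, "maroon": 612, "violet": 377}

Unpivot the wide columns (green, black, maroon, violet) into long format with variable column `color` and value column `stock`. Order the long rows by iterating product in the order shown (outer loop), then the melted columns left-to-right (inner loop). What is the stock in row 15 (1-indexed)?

20 rows total (5 × 4). Row 15: index ⌊(15-1)/4⌋ = 3 into product → CU5; (15-1) mod 4 = 2 into the melted columns → maroon.
So row 15 is (CU5, maroon, 187); stock = 187.

187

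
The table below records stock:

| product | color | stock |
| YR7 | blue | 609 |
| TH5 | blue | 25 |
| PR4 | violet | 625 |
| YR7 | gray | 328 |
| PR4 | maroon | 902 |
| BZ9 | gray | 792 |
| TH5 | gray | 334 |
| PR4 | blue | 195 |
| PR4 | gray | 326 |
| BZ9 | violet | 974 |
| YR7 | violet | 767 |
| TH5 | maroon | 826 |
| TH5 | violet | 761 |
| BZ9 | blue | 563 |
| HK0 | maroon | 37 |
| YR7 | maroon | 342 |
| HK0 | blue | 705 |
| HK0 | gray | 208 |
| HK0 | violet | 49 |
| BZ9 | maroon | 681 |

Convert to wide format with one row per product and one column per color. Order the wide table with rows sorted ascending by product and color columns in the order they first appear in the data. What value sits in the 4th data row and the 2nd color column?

761

With rows sorted ascending by product, row 4 is product=TH5. color columns in first-appearance order: blue, violet, gray, maroon; column 2 is violet.
Long rows with product=TH5, color=violet: stock = 761.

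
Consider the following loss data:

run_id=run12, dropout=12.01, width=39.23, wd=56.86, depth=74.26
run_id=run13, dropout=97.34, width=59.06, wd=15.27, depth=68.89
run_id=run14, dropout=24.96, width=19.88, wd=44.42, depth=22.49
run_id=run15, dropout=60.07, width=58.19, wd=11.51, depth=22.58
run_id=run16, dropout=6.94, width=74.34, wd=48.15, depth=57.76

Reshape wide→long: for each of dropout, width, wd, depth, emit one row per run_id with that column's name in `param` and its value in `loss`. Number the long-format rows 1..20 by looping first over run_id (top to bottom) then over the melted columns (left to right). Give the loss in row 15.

20 rows total (5 × 4). Row 15: index ⌊(15-1)/4⌋ = 3 into run_id → run15; (15-1) mod 4 = 2 into the melted columns → wd.
So row 15 is (run15, wd, 11.51); loss = 11.51.

11.51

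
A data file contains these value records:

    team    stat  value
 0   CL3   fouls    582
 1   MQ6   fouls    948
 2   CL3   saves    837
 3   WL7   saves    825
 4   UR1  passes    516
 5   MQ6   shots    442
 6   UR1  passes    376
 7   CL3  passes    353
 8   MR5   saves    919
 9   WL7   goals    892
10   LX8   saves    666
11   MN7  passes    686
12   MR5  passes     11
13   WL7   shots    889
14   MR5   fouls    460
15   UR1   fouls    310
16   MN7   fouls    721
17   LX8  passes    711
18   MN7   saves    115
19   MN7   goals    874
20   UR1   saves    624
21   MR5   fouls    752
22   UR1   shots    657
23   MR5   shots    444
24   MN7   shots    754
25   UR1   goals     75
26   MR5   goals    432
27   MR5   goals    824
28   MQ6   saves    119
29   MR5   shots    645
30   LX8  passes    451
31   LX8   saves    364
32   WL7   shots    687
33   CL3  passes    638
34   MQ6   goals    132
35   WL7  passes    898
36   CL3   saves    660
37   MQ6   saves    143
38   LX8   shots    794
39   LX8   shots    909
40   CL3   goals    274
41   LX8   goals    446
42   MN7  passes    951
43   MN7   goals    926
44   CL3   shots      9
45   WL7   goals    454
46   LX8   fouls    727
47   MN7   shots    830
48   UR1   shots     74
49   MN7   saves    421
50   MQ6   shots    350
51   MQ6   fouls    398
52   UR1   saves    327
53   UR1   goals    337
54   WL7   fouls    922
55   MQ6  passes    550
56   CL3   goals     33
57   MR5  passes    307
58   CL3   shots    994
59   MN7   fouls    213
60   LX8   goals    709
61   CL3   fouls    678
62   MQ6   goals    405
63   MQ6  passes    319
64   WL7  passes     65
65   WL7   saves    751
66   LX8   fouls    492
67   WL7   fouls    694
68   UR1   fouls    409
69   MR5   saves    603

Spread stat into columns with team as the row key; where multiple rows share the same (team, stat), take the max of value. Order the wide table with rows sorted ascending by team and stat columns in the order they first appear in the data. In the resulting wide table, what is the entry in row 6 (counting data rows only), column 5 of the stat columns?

337

With rows sorted ascending by team, row 6 is team=UR1. stat columns in first-appearance order: fouls, saves, passes, shots, goals; column 5 is goals.
Long rows with team=UR1, stat=goals: max(75, 337) = 337.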